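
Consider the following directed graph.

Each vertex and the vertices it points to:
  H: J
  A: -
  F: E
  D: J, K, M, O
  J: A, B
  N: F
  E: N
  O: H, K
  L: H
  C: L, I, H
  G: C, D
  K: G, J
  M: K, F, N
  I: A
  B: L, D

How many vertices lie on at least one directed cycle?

13

A vertex is on a directed cycle iff it belongs to a strongly connected component of size ≥ 2 (or has a self-loop).
The vertices on cycles are {B, C, D, E, F, G, H, J, K, L, M, N, O} — 13 in total.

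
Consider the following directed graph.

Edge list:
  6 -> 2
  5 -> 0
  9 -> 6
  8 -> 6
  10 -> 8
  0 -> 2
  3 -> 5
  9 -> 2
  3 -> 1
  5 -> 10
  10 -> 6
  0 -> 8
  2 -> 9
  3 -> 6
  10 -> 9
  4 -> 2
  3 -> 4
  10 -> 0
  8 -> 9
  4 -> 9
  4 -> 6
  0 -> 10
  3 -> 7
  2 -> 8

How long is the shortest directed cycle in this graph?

For each vertex v, BFS finds the shortest path from v back to v.
The shortest such closed walk is 0 → 10 → 0, length 2.

2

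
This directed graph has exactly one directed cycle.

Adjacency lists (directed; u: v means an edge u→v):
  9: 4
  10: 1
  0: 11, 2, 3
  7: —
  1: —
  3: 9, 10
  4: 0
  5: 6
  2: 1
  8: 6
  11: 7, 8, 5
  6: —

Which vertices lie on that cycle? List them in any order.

DFS with gray/black marking from 0:
0 gray
  11 gray
    7 gray
    7 black
    8 gray
      6 gray
      6 black
    8 black
    5 gray
      5→6: 6 black — skip
    5 black
  11 black
  2 gray
    1 gray
    1 black
  2 black
  3 gray
    9 gray
      4 gray
        4→0: 0 is gray → back edge
Back edge closes the cycle 0 → 3 → 9 → 4 → 0; its vertices are {0, 3, 4, 9}.

0, 3, 4, 9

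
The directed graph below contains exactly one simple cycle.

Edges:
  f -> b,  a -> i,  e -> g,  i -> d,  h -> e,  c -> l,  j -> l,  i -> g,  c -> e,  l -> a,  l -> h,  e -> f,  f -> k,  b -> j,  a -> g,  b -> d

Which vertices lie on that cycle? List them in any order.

b, e, f, h, j, l

DFS with gray/black marking from l:
l gray
  a gray
    g gray
    g black
    i gray
      i→g: g black — skip
      d gray
      d black
    i black
  a black
  h gray
    e gray
      f gray
        b gray
          b→d: d black — skip
          j gray
            j→l: l is gray → back edge
Back edge closes the cycle l → h → e → f → b → j → l; its vertices are {b, e, f, h, j, l}.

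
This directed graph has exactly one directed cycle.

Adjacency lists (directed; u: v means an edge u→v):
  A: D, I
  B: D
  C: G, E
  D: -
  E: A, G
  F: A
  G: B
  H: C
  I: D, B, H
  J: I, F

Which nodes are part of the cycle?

A, C, E, H, I

DFS with gray/black marking from I:
I gray
  D gray
  D black
  B gray
    B→D: D black — skip
  B black
  H gray
    C gray
      G gray
        G→B: B black — skip
      G black
      E gray
        A gray
          A→D: D black — skip
          A→I: I is gray → back edge
Back edge closes the cycle I → H → C → E → A → I; its vertices are {A, C, E, H, I}.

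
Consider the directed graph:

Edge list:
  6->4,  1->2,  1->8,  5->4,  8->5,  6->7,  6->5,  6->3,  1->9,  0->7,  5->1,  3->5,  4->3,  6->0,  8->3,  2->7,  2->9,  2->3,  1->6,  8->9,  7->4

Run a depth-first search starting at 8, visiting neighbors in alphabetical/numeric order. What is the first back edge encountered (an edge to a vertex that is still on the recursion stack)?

DFS from 8 (visiting neighbors in alphabetical/numeric order); mark gray on enter, black on exit:
8 gray
  3 gray
    5 gray
      1 gray
        2 gray
          2→3: 3 is gray → back edge
First back edge: 2 → 3.

2→3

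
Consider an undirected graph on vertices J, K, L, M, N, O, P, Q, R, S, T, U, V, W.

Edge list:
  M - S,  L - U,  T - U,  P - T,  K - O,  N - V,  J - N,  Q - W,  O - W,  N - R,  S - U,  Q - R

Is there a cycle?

No

DFS, tracking each vertex's parent; an edge to a visited non-parent vertex closes a cycle.
Start from N:
visit N (parent –)
  visit R (parent N)
    visit Q (parent R)
      visit W (parent Q)
        W–Q: parent, skip
        visit O (parent W)
          O–W: parent, skip
          visit K (parent O)
            K–O: parent, skip
      Q–R: parent, skip
    R–N: parent, skip
  visit V (parent N)
    V–N: parent, skip
  visit J (parent N)
    J–N: parent, skip
visit L (parent –)
  visit U (parent L)
    U–L: parent, skip
    visit T (parent U)
      T–U: parent, skip
      visit P (parent T)
        P–T: parent, skip
    visit S (parent U)
      visit M (parent S)
        M–S: parent, skip
      S–U: parent, skip
No non-parent visited neighbor found — the graph is a forest.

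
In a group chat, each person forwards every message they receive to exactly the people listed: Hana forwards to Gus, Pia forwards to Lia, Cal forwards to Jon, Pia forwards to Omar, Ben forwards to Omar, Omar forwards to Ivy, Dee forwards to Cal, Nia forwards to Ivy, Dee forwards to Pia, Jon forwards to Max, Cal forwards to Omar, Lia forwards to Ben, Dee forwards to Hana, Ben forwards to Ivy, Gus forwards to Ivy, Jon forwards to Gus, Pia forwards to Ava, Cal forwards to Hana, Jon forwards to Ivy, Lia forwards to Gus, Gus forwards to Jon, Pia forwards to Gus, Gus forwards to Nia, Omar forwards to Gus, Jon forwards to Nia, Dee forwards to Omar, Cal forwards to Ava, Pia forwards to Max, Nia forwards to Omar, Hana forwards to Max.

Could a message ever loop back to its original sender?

DFS with white/gray/black marking, starting from Ben:
Ben gray
  Ivy gray
  Ivy black
  Omar gray
    Gus gray
      Nia gray
        Nia→Ivy: Ivy black — skip
        Nia→Omar: Omar is gray → back edge
Back edge found, so a cycle exists: Omar → Gus → Nia → Omar.

Yes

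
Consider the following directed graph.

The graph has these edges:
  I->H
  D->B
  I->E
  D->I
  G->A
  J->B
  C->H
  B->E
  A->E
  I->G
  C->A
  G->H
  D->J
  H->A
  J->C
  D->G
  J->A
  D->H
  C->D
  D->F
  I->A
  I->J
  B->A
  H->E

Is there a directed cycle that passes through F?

F lies on a cycle iff there is a path from F back to itself.
Exploring from F, it never reaches itself; equivalently, its strongly connected component is a singleton.

No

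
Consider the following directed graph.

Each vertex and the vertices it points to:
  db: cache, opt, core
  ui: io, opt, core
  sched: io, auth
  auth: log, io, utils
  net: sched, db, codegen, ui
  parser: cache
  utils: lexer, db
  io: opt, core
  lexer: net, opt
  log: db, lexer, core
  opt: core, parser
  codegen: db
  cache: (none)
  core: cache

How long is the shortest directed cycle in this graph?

5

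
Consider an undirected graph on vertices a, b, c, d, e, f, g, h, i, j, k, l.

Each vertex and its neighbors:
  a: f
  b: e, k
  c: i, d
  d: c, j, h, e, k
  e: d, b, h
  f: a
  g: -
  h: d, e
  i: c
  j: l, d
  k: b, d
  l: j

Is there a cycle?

Yes

DFS, tracking each vertex's parent; an edge to a visited non-parent vertex closes a cycle.
Start from k:
visit k (parent –)
  visit b (parent k)
    visit e (parent b)
      visit d (parent e)
        visit c (parent d)
          visit i (parent c)
            i–c: parent, skip
          c–d: parent, skip
        visit j (parent d)
          visit l (parent j)
            l–j: parent, skip
          j–d: parent, skip
        visit h (parent d)
          h–d: parent, skip
          h–e: e visited and ≠ parent → cycle
Cycle: e – d – h – e.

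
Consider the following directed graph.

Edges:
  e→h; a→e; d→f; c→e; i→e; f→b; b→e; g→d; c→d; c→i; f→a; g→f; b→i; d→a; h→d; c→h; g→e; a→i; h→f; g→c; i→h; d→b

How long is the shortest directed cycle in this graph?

4

For each vertex v, BFS finds the shortest path from v back to v.
The shortest such closed walk is d → b → e → h → d, length 4.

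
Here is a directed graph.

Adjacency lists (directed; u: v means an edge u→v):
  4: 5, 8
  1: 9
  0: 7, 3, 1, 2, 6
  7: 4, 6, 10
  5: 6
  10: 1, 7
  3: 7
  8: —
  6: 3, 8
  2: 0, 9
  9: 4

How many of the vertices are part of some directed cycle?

A vertex is on a directed cycle iff it belongs to a strongly connected component of size ≥ 2 (or has a self-loop).
The vertices on cycles are {0, 1, 2, 3, 4, 5, 6, 7, 9, 10} — 10 in total.

10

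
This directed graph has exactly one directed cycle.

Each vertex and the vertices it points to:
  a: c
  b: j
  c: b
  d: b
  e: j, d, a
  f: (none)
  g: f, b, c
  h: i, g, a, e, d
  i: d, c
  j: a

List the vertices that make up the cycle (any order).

a, b, c, j

DFS with gray/black marking from a:
a gray
  c gray
    b gray
      j gray
        j→a: a is gray → back edge
Back edge closes the cycle a → c → b → j → a; its vertices are {a, b, c, j}.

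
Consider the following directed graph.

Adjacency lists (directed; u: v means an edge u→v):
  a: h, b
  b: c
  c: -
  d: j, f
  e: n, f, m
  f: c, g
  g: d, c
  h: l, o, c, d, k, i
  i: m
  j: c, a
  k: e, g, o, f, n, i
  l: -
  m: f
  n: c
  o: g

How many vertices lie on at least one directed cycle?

11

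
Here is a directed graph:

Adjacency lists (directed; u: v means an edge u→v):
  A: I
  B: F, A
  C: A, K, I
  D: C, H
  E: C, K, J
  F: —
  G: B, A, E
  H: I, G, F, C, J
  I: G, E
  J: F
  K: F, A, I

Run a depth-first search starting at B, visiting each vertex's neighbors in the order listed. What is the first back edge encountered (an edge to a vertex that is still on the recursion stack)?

G→B

DFS from B (visiting each vertex's neighbors in the order listed); mark gray on enter, black on exit:
B gray
  F gray
  F black
  A gray
    I gray
      G gray
        G→B: B is gray → back edge
First back edge: G → B.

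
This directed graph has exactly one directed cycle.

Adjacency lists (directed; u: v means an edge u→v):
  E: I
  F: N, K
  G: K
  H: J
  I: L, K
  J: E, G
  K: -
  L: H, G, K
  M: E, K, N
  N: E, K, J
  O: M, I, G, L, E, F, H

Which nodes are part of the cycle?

DFS with gray/black marking from L:
L gray
  H gray
    J gray
      E gray
        I gray
          I→L: L is gray → back edge
Back edge closes the cycle L → H → J → E → I → L; its vertices are {E, H, I, J, L}.

E, H, I, J, L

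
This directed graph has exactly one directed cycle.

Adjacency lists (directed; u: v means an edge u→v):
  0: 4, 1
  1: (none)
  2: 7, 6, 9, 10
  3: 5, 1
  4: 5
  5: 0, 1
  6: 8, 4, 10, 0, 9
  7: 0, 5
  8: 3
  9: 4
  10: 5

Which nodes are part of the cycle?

0, 4, 5

DFS with gray/black marking from 5:
5 gray
  0 gray
    4 gray
      4→5: 5 is gray → back edge
Back edge closes the cycle 5 → 0 → 4 → 5; its vertices are {0, 4, 5}.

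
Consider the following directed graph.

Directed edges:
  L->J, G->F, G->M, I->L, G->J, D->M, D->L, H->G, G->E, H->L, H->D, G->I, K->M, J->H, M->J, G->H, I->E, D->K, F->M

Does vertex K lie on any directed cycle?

K is on a cycle iff K can reach itself via ≥1 edge.
K → M → J → H → D → K — yes.

Yes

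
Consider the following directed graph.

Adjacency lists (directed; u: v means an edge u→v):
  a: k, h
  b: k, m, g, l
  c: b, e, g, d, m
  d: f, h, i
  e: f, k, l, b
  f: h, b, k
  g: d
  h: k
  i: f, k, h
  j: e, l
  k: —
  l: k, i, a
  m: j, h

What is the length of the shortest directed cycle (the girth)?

4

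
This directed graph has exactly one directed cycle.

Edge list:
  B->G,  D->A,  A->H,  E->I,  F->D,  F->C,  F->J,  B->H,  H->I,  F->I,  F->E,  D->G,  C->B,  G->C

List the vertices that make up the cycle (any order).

B, C, G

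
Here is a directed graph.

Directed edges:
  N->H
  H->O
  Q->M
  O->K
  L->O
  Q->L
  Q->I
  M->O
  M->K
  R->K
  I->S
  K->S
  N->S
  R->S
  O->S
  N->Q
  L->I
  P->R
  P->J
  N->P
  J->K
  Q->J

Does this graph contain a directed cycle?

No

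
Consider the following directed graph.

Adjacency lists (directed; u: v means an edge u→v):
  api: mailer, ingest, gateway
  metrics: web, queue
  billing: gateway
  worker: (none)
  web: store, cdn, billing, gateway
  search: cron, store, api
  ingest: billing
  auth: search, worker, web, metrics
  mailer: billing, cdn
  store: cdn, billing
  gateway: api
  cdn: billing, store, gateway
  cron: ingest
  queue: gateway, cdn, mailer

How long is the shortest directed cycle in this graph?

2

For each vertex v, BFS finds the shortest path from v back to v.
The shortest such closed walk is store → cdn → store, length 2.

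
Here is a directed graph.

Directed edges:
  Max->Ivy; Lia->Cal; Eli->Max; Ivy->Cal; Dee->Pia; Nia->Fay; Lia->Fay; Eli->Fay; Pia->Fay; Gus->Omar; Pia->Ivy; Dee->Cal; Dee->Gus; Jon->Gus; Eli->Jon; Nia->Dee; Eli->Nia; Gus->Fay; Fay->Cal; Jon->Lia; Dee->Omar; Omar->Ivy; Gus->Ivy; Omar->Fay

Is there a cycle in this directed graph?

DFS with white/gray/black marking, starting from Cal:
Cal gray
Cal black
Jon gray
  Gus gray
    Fay gray
      Fay→Cal: Cal black — skip
    Fay black
    Omar gray
      Ivy gray
        Ivy→Cal: Cal black — skip
      Ivy black
      Omar→Fay: Fay black — skip
    Omar black
    Gus→Ivy: Ivy black — skip
  Gus black
  Lia gray
    Lia→Cal: Cal black — skip
    Lia→Fay: Fay black — skip
  Lia black
Jon black
Pia gray
  Pia→Ivy: Ivy black — skip
  Pia→Fay: Fay black — skip
Pia black
Dee gray
  Dee→Cal: Cal black — skip
  Dee→Omar: Omar black — skip
  Dee→Gus: Gus black — skip
  Dee→Pia: Pia black — skip
Dee black
Nia gray
  Nia→Dee: Dee black — skip
  Nia→Fay: Fay black — skip
Nia black
Max gray
  Max→Ivy: Ivy black — skip
Max black
Eli gray
  Eli→Nia: Nia black — skip
  Eli→Max: Max black — skip
  Eli→Fay: Fay black — skip
  Eli→Jon: Jon black — skip
Eli black
Every edge goes to a white or black vertex — no back edge, so the graph is acyclic.

No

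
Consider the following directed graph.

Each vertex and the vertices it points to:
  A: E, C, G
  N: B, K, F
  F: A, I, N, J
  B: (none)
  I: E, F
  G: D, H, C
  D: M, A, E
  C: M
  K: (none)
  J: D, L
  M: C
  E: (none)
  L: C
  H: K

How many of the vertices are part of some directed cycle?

A vertex is on a directed cycle iff it belongs to a strongly connected component of size ≥ 2 (or has a self-loop).
The vertices on cycles are {A, C, D, F, G, I, M, N} — 8 in total.

8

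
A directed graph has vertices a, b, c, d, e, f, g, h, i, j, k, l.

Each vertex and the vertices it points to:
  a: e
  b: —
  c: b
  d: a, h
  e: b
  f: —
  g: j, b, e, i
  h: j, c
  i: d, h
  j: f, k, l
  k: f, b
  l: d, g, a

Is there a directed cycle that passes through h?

h is on a cycle iff h can reach itself via ≥1 edge.
h → j → l → d → h — yes.

Yes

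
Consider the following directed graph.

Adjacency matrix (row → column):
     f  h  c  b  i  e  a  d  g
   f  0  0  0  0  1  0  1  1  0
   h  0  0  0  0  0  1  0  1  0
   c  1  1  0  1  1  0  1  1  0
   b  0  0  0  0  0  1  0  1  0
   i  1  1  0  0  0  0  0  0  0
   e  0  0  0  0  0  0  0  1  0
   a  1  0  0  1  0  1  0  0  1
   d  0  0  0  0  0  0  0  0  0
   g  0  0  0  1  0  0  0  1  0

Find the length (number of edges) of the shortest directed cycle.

2

For each vertex v, BFS finds the shortest path from v back to v.
The shortest such closed walk is i → f → i, length 2.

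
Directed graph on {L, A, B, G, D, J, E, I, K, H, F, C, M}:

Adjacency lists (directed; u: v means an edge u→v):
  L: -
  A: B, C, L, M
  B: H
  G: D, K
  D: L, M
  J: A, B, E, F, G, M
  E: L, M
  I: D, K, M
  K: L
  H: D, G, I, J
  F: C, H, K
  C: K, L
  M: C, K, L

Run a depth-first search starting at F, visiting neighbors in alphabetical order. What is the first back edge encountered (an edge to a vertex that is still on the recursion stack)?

B→H

DFS from F (visiting neighbors in alphabetical order); mark gray on enter, black on exit:
F gray
  C gray
    K gray
      L gray
      L black
    K black
    C→L: L black — skip
  C black
  H gray
    D gray
      D→L: L black — skip
      M gray
        M→C: C black — skip
        M→K: K black — skip
        M→L: L black — skip
      M black
    D black
    G gray
      G→D: D black — skip
      G→K: K black — skip
    G black
    I gray
      I→D: D black — skip
      I→K: K black — skip
      I→M: M black — skip
    I black
    J gray
      A gray
        B gray
          B→H: H is gray → back edge
First back edge: B → H.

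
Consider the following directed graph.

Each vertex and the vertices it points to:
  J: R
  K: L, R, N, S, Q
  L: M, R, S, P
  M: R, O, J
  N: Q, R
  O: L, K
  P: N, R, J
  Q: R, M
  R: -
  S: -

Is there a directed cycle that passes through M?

M is on a cycle iff M can reach itself via ≥1 edge.
M → O → L → M — yes.

Yes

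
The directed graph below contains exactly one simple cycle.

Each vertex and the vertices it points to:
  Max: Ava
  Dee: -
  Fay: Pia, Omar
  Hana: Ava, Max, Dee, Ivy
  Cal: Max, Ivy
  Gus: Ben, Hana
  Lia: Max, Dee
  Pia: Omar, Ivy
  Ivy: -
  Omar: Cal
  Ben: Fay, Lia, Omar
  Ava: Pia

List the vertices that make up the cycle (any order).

Ava, Cal, Max, Pia, Omar

DFS with gray/black marking from Pia:
Pia gray
  Omar gray
    Cal gray
      Max gray
        Ava gray
          Ava→Pia: Pia is gray → back edge
Back edge closes the cycle Pia → Omar → Cal → Max → Ava → Pia; its vertices are {Ava, Cal, Max, Pia, Omar}.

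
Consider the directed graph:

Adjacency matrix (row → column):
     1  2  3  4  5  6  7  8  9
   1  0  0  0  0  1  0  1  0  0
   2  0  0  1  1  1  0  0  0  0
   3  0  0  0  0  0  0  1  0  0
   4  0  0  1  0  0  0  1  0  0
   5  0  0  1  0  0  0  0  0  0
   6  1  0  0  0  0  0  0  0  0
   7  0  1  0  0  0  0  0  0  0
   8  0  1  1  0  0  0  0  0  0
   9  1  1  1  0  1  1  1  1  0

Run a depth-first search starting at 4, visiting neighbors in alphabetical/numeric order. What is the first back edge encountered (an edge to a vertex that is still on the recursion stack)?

DFS from 4 (visiting neighbors in alphabetical/numeric order); mark gray on enter, black on exit:
4 gray
  3 gray
    7 gray
      2 gray
        2→3: 3 is gray → back edge
First back edge: 2 → 3.

2->3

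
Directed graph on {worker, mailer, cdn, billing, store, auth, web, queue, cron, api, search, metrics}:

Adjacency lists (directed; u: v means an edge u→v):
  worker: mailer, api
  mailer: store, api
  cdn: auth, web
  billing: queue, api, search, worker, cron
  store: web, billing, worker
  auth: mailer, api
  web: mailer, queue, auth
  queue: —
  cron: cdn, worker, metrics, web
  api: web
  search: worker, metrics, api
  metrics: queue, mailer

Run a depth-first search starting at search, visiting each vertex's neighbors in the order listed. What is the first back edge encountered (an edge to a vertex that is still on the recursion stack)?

DFS from search (visiting each vertex's neighbors in the order listed); mark gray on enter, black on exit:
search gray
  worker gray
    mailer gray
      store gray
        web gray
          web→mailer: mailer is gray → back edge
First back edge: web → mailer.

web→mailer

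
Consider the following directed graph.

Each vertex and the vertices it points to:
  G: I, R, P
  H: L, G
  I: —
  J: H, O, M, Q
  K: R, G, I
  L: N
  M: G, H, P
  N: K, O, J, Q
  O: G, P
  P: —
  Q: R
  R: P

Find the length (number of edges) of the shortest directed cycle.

4

For each vertex v, BFS finds the shortest path from v back to v.
The shortest such closed walk is L → N → J → H → L, length 4.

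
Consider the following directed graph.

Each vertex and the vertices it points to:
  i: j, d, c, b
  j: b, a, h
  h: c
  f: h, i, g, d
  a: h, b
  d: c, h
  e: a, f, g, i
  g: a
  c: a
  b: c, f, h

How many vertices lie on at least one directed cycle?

9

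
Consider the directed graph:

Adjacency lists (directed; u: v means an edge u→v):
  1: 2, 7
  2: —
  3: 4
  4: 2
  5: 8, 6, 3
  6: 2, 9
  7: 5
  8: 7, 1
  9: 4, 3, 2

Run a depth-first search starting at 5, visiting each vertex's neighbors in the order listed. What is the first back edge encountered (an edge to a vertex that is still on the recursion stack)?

DFS from 5 (visiting each vertex's neighbors in the order listed); mark gray on enter, black on exit:
5 gray
  8 gray
    7 gray
      7→5: 5 is gray → back edge
First back edge: 7 → 5.

7->5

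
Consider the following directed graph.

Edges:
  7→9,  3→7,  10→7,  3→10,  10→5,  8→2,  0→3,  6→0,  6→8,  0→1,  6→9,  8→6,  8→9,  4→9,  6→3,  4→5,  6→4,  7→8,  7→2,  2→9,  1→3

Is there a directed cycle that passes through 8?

Yes

8 is on a cycle iff 8 can reach itself via ≥1 edge.
8 → 6 → 8 — yes.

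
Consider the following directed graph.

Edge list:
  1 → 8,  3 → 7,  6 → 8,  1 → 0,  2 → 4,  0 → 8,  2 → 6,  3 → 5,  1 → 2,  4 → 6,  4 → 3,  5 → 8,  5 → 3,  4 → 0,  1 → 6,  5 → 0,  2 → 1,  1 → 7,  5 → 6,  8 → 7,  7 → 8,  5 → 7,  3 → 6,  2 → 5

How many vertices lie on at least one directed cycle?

A vertex is on a directed cycle iff it belongs to a strongly connected component of size ≥ 2 (or has a self-loop).
The vertices on cycles are {1, 2, 3, 5, 7, 8} — 6 in total.

6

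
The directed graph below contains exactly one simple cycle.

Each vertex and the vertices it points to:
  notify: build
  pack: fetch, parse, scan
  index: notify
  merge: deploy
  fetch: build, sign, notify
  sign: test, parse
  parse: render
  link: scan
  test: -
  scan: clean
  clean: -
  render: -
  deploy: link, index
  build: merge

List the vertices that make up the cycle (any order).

build, index, merge, deploy, notify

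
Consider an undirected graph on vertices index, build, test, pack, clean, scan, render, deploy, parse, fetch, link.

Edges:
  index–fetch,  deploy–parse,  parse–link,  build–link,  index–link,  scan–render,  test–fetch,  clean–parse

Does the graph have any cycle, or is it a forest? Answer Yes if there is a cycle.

DFS, tracking each vertex's parent; an edge to a visited non-parent vertex closes a cycle.
Start from render:
visit render (parent –)
  visit scan (parent render)
    scan–render: parent, skip
visit index (parent –)
  visit link (parent index)
    visit build (parent link)
      build–link: parent, skip
    visit parse (parent link)
      parse–link: parent, skip
      visit deploy (parent parse)
        deploy–parse: parent, skip
      visit clean (parent parse)
        clean–parse: parent, skip
    link–index: parent, skip
  visit fetch (parent index)
    fetch–index: parent, skip
    visit test (parent fetch)
      test–fetch: parent, skip
visit pack (parent –)
No non-parent visited neighbor found — the graph is a forest.

No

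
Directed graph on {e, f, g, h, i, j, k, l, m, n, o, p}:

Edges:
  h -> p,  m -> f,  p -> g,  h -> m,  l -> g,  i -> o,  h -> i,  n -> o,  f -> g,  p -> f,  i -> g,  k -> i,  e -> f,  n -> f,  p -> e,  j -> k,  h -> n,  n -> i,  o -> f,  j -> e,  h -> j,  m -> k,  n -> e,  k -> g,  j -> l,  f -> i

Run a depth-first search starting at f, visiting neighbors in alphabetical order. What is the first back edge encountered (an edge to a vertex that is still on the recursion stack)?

DFS from f (visiting neighbors in alphabetical order); mark gray on enter, black on exit:
f gray
  g gray
  g black
  i gray
    i→g: g black — skip
    o gray
      o→f: f is gray → back edge
First back edge: o → f.

o->f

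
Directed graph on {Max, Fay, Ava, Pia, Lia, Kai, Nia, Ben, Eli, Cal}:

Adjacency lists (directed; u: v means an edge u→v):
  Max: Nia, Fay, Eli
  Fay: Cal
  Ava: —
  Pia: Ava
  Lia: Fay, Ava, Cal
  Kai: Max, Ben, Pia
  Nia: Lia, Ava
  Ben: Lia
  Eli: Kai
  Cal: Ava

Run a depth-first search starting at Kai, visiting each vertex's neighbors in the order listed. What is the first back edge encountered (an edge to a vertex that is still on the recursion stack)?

Eli->Kai

DFS from Kai (visiting each vertex's neighbors in the order listed); mark gray on enter, black on exit:
Kai gray
  Max gray
    Nia gray
      Lia gray
        Fay gray
          Cal gray
            Ava gray
            Ava black
          Cal black
        Fay black
        Lia→Ava: Ava black — skip
        Lia→Cal: Cal black — skip
      Lia black
      Nia→Ava: Ava black — skip
    Nia black
    Max→Fay: Fay black — skip
    Eli gray
      Eli→Kai: Kai is gray → back edge
First back edge: Eli → Kai.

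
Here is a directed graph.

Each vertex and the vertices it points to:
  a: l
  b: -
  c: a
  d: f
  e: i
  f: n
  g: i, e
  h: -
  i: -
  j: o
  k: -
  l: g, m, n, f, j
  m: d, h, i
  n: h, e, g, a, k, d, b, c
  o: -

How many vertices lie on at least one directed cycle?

7

A vertex is on a directed cycle iff it belongs to a strongly connected component of size ≥ 2 (or has a self-loop).
The vertices on cycles are {a, c, d, f, l, m, n} — 7 in total.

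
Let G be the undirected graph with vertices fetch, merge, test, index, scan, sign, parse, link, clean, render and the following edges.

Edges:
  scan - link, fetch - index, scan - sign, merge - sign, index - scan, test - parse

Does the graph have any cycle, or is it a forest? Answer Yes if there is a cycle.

DFS, tracking each vertex's parent; an edge to a visited non-parent vertex closes a cycle.
Start from fetch:
visit fetch (parent –)
  visit index (parent fetch)
    index–fetch: parent, skip
    visit scan (parent index)
      visit link (parent scan)
        link–scan: parent, skip
      visit sign (parent scan)
        visit merge (parent sign)
          merge–sign: parent, skip
        sign–scan: parent, skip
      scan–index: parent, skip
visit test (parent –)
  visit parse (parent test)
    parse–test: parent, skip
visit clean (parent –)
visit render (parent –)
No non-parent visited neighbor found — the graph is a forest.

No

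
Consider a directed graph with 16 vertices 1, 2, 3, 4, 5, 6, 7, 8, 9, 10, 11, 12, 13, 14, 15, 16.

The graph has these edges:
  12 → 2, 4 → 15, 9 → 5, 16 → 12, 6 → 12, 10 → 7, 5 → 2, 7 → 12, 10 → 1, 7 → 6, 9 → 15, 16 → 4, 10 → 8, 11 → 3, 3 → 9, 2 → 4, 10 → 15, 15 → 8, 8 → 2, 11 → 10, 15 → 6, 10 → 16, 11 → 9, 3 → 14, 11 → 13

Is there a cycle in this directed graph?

Yes

DFS with white/gray/black marking, starting from 9:
9 gray
  15 gray
    6 gray
      12 gray
        2 gray
          4 gray
            4→15: 15 is gray → back edge
Back edge found, so a cycle exists: 15 → 6 → 12 → 2 → 4 → 15.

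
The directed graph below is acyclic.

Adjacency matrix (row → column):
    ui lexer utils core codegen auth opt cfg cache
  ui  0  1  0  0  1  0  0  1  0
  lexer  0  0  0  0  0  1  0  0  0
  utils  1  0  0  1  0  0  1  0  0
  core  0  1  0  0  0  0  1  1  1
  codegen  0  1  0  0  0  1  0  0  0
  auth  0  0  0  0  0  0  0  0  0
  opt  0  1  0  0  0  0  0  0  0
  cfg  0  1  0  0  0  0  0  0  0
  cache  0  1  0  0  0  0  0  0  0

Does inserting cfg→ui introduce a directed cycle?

Yes

Adding cfg→ui creates a cycle iff ui can already reach cfg.
Path from ui: ui → cfg.
So ui → … → cfg → ui is a cycle.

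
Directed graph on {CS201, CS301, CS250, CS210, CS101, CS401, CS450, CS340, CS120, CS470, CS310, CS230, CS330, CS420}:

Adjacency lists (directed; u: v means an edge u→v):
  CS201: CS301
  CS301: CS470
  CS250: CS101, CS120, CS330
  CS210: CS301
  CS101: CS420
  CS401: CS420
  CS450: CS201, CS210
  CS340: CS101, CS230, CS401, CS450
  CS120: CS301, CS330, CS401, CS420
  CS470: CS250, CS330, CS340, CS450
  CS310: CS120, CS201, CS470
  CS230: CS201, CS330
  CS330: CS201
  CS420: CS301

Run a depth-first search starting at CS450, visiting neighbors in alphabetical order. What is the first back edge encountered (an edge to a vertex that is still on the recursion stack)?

CS420->CS301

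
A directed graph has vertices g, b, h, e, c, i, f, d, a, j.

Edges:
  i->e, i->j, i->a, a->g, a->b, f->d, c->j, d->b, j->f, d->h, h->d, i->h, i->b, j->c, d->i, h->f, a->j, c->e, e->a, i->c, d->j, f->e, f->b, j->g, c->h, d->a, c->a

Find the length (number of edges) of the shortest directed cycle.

2

For each vertex v, BFS finds the shortest path from v back to v.
The shortest such closed walk is c → j → c, length 2.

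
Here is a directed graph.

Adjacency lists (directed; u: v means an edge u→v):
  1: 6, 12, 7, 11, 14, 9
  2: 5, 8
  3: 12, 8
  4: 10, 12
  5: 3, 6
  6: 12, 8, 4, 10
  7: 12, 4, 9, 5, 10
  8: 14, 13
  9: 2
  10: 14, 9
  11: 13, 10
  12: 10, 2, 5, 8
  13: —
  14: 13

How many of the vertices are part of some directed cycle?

8

A vertex is on a directed cycle iff it belongs to a strongly connected component of size ≥ 2 (or has a self-loop).
The vertices on cycles are {2, 3, 4, 5, 6, 9, 10, 12} — 8 in total.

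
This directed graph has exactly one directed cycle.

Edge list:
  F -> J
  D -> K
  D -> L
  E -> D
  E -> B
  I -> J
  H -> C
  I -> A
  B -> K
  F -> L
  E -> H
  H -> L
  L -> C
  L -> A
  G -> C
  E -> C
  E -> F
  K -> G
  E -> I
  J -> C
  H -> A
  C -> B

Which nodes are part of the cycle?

DFS with gray/black marking from B:
B gray
  K gray
    G gray
      C gray
        C→B: B is gray → back edge
Back edge closes the cycle B → K → G → C → B; its vertices are {B, C, G, K}.

B, C, G, K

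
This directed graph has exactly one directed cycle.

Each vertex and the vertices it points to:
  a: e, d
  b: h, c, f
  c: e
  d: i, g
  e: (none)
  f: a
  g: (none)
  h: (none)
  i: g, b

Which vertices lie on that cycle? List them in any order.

a, b, d, f, i

DFS with gray/black marking from d:
d gray
  i gray
    g gray
    g black
    b gray
      h gray
      h black
      c gray
        e gray
        e black
      c black
      f gray
        a gray
          a→e: e black — skip
          a→d: d is gray → back edge
Back edge closes the cycle d → i → b → f → a → d; its vertices are {a, b, d, f, i}.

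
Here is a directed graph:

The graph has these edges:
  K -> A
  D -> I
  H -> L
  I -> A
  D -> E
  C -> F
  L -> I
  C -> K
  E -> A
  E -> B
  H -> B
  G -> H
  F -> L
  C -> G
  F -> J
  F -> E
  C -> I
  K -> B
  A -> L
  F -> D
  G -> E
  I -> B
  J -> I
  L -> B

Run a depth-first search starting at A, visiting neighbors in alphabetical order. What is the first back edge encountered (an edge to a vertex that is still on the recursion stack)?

DFS from A (visiting neighbors in alphabetical order); mark gray on enter, black on exit:
A gray
  L gray
    B gray
    B black
    I gray
      I→A: A is gray → back edge
First back edge: I → A.

I→A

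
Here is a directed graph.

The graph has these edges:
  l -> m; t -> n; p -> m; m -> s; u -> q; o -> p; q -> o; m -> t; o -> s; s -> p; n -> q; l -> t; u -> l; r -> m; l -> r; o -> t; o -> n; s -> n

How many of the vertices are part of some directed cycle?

A vertex is on a directed cycle iff it belongs to a strongly connected component of size ≥ 2 (or has a self-loop).
The vertices on cycles are {m, n, o, p, q, s, t} — 7 in total.

7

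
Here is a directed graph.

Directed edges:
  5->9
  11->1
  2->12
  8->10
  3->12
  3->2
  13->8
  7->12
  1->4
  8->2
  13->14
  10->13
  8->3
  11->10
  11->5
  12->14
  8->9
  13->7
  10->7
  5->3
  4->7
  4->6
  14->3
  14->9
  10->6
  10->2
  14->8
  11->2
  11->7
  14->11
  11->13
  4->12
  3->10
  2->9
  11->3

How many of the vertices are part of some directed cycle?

A vertex is on a directed cycle iff it belongs to a strongly connected component of size ≥ 2 (or has a self-loop).
The vertices on cycles are {1, 2, 3, 4, 5, 7, 8, 10, 11, 12, 13, 14} — 12 in total.

12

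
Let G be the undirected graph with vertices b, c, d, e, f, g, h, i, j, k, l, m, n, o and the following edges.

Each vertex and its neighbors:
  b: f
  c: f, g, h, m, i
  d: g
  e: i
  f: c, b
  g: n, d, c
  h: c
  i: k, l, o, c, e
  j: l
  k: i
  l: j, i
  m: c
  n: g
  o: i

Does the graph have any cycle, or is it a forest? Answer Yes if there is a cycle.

No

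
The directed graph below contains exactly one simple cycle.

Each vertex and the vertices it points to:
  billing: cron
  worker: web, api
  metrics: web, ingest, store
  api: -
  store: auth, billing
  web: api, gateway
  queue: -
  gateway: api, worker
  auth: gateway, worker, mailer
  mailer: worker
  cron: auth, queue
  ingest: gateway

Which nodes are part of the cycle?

DFS with gray/black marking from web:
web gray
  api gray
  api black
  gateway gray
    gateway→api: api black — skip
    worker gray
      worker→web: web is gray → back edge
Back edge closes the cycle web → gateway → worker → web; its vertices are {web, worker, gateway}.

web, worker, gateway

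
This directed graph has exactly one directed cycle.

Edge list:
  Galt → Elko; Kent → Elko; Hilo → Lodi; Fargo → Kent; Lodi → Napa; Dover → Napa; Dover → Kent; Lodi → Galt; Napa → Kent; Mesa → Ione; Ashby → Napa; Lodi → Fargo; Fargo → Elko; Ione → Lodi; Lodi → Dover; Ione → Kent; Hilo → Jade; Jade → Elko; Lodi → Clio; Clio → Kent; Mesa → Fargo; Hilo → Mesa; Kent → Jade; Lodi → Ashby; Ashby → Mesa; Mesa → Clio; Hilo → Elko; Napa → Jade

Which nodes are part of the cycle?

Ione, Lodi, Mesa, Ashby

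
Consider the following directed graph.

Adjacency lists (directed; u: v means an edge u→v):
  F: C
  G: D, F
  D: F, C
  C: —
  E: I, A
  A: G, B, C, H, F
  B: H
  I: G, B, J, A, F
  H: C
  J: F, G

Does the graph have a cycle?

No

DFS with white/gray/black marking, starting from D:
D gray
  F gray
    C gray
    C black
  F black
  D→C: C black — skip
D black
G gray
  G→D: D black — skip
  G→F: F black — skip
G black
E gray
  I gray
    I→G: G black — skip
    B gray
      H gray
        H→C: C black — skip
      H black
    B black
    J gray
      J→F: F black — skip
      J→G: G black — skip
    J black
    A gray
      A→G: G black — skip
      A→B: B black — skip
      A→C: C black — skip
      A→H: H black — skip
      A→F: F black — skip
    A black
    I→F: F black — skip
  I black
  E→A: A black — skip
E black
Every edge goes to a white or black vertex — no back edge, so the graph is acyclic.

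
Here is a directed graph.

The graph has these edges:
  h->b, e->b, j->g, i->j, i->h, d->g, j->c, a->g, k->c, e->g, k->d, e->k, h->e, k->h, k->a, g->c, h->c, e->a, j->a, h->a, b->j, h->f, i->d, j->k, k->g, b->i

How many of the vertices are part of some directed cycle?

6

A vertex is on a directed cycle iff it belongs to a strongly connected component of size ≥ 2 (or has a self-loop).
The vertices on cycles are {b, e, h, i, j, k} — 6 in total.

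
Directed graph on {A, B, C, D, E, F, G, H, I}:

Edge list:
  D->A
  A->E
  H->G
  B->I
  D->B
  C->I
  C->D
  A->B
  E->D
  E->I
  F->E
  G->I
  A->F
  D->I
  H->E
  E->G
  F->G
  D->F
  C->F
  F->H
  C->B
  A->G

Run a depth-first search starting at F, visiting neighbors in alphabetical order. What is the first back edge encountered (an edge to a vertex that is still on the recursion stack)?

A->E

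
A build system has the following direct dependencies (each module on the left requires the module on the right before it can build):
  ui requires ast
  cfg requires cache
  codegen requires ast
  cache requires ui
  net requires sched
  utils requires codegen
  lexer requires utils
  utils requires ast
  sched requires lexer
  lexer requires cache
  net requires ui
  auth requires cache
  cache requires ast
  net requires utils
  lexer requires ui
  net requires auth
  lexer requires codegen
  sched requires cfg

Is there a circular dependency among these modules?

No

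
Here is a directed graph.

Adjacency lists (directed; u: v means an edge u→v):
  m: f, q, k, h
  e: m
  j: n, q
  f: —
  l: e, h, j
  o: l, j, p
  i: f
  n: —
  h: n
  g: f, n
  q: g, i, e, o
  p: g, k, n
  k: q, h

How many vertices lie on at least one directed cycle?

A vertex is on a directed cycle iff it belongs to a strongly connected component of size ≥ 2 (or has a self-loop).
The vertices on cycles are {e, j, k, l, m, o, p, q} — 8 in total.

8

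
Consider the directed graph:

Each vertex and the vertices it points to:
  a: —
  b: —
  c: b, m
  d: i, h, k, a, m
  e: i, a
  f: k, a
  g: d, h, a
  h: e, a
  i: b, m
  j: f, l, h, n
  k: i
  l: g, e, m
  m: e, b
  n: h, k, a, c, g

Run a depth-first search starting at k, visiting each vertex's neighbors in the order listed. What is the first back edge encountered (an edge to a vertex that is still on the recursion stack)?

DFS from k (visiting each vertex's neighbors in the order listed); mark gray on enter, black on exit:
k gray
  i gray
    b gray
    b black
    m gray
      e gray
        e→i: i is gray → back edge
First back edge: e → i.

e->i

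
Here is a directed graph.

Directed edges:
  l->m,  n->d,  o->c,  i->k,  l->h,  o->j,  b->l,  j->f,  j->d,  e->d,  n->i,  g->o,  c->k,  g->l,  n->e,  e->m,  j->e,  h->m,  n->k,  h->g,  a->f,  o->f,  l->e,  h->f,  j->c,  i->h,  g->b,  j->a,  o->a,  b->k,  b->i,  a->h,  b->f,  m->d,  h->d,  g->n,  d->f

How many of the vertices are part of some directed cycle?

A vertex is on a directed cycle iff it belongs to a strongly connected component of size ≥ 2 (or has a self-loop).
The vertices on cycles are {a, b, g, h, i, j, l, n, o} — 9 in total.

9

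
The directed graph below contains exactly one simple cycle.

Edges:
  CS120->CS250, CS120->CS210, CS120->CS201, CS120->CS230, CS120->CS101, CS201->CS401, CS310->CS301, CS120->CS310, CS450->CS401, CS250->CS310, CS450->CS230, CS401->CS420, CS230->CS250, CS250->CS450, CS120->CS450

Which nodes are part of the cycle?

CS230, CS250, CS450

DFS with gray/black marking from CS250:
CS250 gray
  CS310 gray
    CS301 gray
    CS301 black
  CS310 black
  CS450 gray
    CS401 gray
      CS420 gray
      CS420 black
    CS401 black
    CS230 gray
      CS230→CS250: CS250 is gray → back edge
Back edge closes the cycle CS250 → CS450 → CS230 → CS250; its vertices are {CS230, CS250, CS450}.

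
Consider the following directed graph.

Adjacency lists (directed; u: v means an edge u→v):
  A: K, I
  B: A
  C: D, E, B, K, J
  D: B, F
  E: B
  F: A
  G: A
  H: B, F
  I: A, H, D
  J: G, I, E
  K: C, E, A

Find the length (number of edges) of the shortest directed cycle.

2

For each vertex v, BFS finds the shortest path from v back to v.
The shortest such closed walk is C → K → C, length 2.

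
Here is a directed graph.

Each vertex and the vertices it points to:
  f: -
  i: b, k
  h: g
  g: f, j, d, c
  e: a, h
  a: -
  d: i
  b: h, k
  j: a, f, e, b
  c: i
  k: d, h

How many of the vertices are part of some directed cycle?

9

A vertex is on a directed cycle iff it belongs to a strongly connected component of size ≥ 2 (or has a self-loop).
The vertices on cycles are {b, c, d, e, g, h, i, j, k} — 9 in total.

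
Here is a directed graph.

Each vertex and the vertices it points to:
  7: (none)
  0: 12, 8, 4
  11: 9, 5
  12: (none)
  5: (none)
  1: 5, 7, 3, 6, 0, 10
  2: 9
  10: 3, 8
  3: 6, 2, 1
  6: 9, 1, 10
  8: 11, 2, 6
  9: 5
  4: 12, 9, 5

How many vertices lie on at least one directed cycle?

6

A vertex is on a directed cycle iff it belongs to a strongly connected component of size ≥ 2 (or has a self-loop).
The vertices on cycles are {0, 1, 3, 6, 8, 10} — 6 in total.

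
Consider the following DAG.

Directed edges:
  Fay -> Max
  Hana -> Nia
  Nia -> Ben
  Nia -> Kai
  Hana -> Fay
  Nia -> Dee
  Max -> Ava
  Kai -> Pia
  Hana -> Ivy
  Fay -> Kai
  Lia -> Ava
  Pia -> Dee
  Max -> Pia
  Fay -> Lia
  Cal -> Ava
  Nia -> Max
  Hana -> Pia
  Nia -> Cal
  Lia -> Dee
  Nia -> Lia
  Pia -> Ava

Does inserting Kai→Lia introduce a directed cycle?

Adding Kai→Lia creates a cycle iff Lia can already reach Kai.
Explore from Lia: no path reaches Kai. The graph stays acyclic.

No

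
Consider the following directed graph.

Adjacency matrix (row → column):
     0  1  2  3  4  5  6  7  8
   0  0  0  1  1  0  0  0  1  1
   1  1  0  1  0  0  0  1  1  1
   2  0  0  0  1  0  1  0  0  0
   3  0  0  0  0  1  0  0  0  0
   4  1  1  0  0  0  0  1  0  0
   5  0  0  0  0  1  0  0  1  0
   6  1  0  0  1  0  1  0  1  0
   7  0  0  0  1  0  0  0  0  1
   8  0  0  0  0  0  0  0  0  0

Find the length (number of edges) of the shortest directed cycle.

For each vertex v, BFS finds the shortest path from v back to v.
The shortest such closed walk is 5 → 4 → 6 → 5, length 3.

3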